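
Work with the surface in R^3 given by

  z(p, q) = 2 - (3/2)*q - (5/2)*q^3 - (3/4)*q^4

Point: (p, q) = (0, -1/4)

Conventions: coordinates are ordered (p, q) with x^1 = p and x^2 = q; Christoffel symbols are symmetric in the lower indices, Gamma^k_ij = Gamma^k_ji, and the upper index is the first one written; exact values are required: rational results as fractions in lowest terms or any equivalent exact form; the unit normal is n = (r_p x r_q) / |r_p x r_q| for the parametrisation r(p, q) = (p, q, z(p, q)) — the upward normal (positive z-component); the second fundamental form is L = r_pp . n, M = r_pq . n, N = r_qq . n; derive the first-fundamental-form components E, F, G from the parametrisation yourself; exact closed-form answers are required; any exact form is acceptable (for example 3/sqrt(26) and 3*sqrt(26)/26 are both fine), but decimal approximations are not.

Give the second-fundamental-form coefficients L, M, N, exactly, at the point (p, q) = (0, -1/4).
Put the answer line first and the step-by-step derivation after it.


Answer: L = 0, M = 0, N = 204*sqrt(769)/3845

z_p = 0, z_q = -123/64, z_pp = 0, z_pq = 0, z_qq = 51/16
E = 1, F = 0, G = 19225/4096; answer radicand W^2 = 19225/4096
unnormalised second-form numerators: l = 0, m = 0, n = 51/16; L = l/sqrt(19225/4096), and similarly M = m/sqrt(W^2), N = n/sqrt(W^2)


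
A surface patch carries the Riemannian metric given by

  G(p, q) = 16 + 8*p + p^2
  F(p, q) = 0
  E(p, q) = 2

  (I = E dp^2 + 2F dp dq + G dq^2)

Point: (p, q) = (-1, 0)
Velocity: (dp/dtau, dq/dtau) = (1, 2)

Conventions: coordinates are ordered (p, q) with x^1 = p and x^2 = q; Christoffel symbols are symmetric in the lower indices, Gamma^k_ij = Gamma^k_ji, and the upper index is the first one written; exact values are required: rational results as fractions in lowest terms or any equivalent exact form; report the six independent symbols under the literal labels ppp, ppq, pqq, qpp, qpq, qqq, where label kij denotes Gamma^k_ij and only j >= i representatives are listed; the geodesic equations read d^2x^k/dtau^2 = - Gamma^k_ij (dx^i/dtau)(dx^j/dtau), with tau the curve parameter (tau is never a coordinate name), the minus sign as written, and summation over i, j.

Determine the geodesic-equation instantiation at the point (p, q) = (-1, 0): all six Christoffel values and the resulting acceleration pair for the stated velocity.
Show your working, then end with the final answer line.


E = 2, F = 0, G = 9 at the point
E_p = 0, E_q = 0, F_p = 0, F_q = 0, G_p = 6, G_q = 0
EG - F^2 = 18;  g^inv = (1/18) * [[9, 0], [0, 2]]
first-kind symbols [ij,l] = (1/2)(d_i g_jl + d_j g_il - d_l g_ij): [pp,p] = E_p/2 = 0, [pp,q] = F_p - E_q/2 = 0, [pq,p] = E_q/2 = 0, [pq,q] = G_p/2 = 3, [qq,p] = F_q - G_p/2 = -3, [qq,q] = G_q/2 = 0
Gamma^p_ij = (G*[ij,p] - F*[ij,q])/(EG - F^2), Gamma^q_ij = (E*[ij,q] - F*[ij,p])/(EG - F^2)
Gamma_ppp = 0, Gamma_ppq = 0, Gamma_pqq = -3/2, Gamma_qpp = 0, Gamma_qpq = 1/3, Gamma_qqq = 0
d^2p/dtau^2 = -(Gamma_ppp*(1)^2 + 2*Gamma_ppq*(1)*(2) + Gamma_pqq*(2)^2) = 6
d^2q/dtau^2 = -(Gamma_qpp*(1)^2 + 2*Gamma_qpq*(1)*(2) + Gamma_qqq*(2)^2) = -4/3

Answer: Gamma_ppp = 0, Gamma_ppq = 0, Gamma_pqq = -3/2, Gamma_qpp = 0, Gamma_qpq = 1/3, Gamma_qqq = 0; accelerations (d^2p/dtau^2, d^2q/dtau^2) = (6, -4/3)


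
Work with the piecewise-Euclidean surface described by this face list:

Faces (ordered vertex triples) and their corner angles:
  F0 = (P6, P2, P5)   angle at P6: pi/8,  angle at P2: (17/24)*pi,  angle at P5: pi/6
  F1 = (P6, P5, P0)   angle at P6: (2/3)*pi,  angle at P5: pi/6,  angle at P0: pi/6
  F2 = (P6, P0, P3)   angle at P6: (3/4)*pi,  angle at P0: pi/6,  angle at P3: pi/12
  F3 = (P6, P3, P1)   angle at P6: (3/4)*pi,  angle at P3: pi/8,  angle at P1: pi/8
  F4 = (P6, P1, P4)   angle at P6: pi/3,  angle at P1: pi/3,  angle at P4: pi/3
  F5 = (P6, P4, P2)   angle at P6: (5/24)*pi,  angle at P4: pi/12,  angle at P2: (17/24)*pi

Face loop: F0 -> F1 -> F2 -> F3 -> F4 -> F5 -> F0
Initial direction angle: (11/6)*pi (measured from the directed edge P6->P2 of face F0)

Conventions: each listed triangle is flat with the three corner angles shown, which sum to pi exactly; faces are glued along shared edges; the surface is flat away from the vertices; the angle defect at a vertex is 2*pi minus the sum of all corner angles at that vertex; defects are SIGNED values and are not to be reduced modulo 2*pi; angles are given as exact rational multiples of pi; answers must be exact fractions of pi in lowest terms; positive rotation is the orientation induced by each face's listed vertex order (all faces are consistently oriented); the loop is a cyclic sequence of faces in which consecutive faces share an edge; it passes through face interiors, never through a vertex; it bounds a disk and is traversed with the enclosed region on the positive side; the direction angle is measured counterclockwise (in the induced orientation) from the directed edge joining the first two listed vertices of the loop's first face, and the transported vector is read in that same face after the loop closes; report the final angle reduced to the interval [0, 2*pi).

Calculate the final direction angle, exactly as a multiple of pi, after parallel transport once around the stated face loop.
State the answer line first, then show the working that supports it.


Answer: final direction angle = pi

enclosed vertex P6: corner angles sum to (17/6)*pi, defect = 2*pi - (17/6)*pi = (-5/6)*pi
transport around the loop rotates by the sum of enclosed defects; add to the initial angle mod 2*pi
final angle = (11/6)*pi - (5/6)*pi = pi (mod 2*pi)


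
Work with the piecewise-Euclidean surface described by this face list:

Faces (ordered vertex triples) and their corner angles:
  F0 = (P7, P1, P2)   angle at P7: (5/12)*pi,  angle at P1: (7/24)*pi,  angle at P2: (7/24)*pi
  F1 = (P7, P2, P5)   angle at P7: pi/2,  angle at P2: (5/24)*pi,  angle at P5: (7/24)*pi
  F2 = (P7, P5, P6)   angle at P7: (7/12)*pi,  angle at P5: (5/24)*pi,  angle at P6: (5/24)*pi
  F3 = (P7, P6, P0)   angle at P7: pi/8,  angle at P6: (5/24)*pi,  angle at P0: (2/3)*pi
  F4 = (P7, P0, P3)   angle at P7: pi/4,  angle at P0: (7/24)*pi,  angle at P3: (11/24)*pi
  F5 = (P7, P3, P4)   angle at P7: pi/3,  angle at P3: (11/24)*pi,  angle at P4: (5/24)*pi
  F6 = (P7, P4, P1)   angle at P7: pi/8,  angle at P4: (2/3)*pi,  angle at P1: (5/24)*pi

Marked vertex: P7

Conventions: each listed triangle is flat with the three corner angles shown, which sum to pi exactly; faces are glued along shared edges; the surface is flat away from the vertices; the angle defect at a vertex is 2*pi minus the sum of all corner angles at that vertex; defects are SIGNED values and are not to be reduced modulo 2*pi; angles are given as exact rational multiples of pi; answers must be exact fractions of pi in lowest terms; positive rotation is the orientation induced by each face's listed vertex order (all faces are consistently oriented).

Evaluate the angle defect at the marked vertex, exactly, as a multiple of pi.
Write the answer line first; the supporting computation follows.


Answer: defect(P7) = -pi/3

Sum of corner angles at P7: (7/3)*pi
defect = 2*pi - (7/3)*pi


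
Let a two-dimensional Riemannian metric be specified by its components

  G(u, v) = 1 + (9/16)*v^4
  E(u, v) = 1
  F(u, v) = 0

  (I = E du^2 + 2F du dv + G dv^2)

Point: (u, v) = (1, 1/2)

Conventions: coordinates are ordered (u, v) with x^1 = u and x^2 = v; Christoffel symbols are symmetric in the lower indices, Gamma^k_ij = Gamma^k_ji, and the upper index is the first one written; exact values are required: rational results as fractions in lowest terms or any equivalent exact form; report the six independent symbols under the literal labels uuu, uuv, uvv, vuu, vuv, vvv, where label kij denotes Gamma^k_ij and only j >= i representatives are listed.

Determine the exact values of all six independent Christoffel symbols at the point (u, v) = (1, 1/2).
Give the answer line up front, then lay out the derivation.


Answer: Gamma_uuu = 0, Gamma_uuv = 0, Gamma_uvv = 0, Gamma_vuu = 0, Gamma_vuv = 0, Gamma_vvv = 36/265

E = 1, F = 0, G = 265/256 at the point
E_u = 0, E_v = 0, F_u = 0, F_v = 0, G_u = 0, G_v = 9/32
EG - F^2 = 265/256;  g^inv = (256/265) * [[265/256, 0], [0, 1]]
first-kind symbols [ij,l] = (1/2)(d_i g_jl + d_j g_il - d_l g_ij): [uu,u] = E_u/2 = 0, [uu,v] = F_u - E_v/2 = 0, [uv,u] = E_v/2 = 0, [uv,v] = G_u/2 = 0, [vv,u] = F_v - G_u/2 = 0, [vv,v] = G_v/2 = 9/64
Gamma^u_ij = (G*[ij,u] - F*[ij,v])/(EG - F^2), Gamma^v_ij = (E*[ij,v] - F*[ij,u])/(EG - F^2)


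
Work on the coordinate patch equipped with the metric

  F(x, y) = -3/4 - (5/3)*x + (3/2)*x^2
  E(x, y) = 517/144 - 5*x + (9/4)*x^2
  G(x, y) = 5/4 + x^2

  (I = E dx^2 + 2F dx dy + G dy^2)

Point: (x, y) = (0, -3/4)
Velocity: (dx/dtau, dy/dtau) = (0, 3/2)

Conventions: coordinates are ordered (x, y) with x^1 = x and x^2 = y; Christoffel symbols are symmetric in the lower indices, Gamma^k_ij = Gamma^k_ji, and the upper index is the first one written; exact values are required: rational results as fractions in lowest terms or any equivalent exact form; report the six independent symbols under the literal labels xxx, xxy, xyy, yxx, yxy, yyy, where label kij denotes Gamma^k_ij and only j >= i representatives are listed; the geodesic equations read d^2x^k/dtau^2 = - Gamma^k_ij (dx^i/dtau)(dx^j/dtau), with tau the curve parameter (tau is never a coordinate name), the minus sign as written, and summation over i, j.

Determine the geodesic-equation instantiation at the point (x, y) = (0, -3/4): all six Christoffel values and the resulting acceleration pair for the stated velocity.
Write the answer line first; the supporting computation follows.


Answer: Gamma_xxx = -360/323, Gamma_xxy = 0, Gamma_xyy = 0, Gamma_yxx = -1940/969, Gamma_yxy = 0, Gamma_yyy = 0; accelerations (d^2x/dtau^2, d^2y/dtau^2) = (0, 0)

E = 517/144, F = -3/4, G = 5/4 at the point
E_x = -5, E_y = 0, F_x = -5/3, F_y = 0, G_x = 0, G_y = 0
EG - F^2 = 2261/576;  g^inv = (576/2261) * [[5/4, 3/4], [3/4, 517/144]]
first-kind symbols [ij,l] = (1/2)(d_i g_jl + d_j g_il - d_l g_ij): [xx,x] = E_x/2 = -5/2, [xx,y] = F_x - E_y/2 = -5/3, [xy,x] = E_y/2 = 0, [xy,y] = G_x/2 = 0, [yy,x] = F_y - G_x/2 = 0, [yy,y] = G_y/2 = 0
Gamma^x_ij = (G*[ij,x] - F*[ij,y])/(EG - F^2), Gamma^y_ij = (E*[ij,y] - F*[ij,x])/(EG - F^2)
Gamma_xxx = -360/323, Gamma_xxy = 0, Gamma_xyy = 0, Gamma_yxx = -1940/969, Gamma_yxy = 0, Gamma_yyy = 0
d^2x/dtau^2 = -(Gamma_xxx*(0)^2 + 2*Gamma_xxy*(0)*(3/2) + Gamma_xyy*(3/2)^2) = 0
d^2y/dtau^2 = -(Gamma_yxx*(0)^2 + 2*Gamma_yxy*(0)*(3/2) + Gamma_yyy*(3/2)^2) = 0


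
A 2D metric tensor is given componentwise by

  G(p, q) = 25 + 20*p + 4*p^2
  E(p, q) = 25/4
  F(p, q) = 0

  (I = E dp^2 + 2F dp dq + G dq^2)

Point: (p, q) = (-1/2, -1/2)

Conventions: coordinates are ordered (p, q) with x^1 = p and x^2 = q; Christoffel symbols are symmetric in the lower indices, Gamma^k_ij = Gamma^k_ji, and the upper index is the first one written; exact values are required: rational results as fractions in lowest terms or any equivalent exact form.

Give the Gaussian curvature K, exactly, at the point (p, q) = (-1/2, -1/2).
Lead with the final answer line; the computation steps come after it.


Answer: K = 0

E = 25/4, F = 0, G = 16, EG - F^2 = 100 at the point
E_p = 0, E_q = 0, F_p = 0, F_q = 0, G_p = 16, G_q = 0
E_qq = 0, F_pq = 0, G_pp = 8
Compute both Brioschi determinants and normalise by (EG - F^2)^2.
M1 = [[-E_qq/2 + F_pq - G_pp/2, E_p/2, F_p - E_q/2], [F_q - G_p/2, E, F], [G_q/2, F, G]] = [[-4, 0, 0], [-8, 25/4, 0], [0, 0, 16]]; det M1 = -400
M2 = [[0, E_q/2, G_p/2], [E_q/2, E, F], [G_p/2, F, G]] = [[0, 0, 8], [0, 25/4, 0], [8, 0, 16]]; det M2 = -400
det M1 - det M2 = 0; K = 0 / (100)^2 = 0


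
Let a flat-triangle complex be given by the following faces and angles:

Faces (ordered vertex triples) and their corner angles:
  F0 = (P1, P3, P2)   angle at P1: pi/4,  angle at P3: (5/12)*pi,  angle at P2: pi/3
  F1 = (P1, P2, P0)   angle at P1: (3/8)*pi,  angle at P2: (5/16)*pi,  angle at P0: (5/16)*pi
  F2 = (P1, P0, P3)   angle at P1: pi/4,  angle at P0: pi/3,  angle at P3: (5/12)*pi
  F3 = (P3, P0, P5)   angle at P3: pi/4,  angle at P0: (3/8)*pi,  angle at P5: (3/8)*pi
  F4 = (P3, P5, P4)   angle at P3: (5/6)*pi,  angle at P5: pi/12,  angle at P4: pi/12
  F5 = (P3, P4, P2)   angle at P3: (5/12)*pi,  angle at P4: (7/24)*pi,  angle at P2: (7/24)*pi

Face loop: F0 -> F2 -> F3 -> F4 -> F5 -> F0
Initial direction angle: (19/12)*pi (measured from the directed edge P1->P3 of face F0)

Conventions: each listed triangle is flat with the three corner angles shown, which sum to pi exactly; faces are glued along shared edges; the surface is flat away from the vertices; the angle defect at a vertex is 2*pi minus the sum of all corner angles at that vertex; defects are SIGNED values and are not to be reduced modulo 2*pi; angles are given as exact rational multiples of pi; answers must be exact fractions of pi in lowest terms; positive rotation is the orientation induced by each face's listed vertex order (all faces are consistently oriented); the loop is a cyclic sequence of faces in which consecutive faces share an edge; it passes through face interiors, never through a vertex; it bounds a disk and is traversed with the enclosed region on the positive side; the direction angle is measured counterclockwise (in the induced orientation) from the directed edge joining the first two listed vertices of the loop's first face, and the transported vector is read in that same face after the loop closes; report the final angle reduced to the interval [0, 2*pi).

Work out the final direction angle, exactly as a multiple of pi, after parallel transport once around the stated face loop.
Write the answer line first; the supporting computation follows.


Answer: final direction angle = (5/4)*pi

enclosed vertex P3: corner angles sum to (7/3)*pi, defect = 2*pi - (7/3)*pi = -pi/3
transport around the loop rotates by the sum of enclosed defects; add to the initial angle mod 2*pi
final angle = (19/12)*pi - pi/3 = (5/4)*pi (mod 2*pi)


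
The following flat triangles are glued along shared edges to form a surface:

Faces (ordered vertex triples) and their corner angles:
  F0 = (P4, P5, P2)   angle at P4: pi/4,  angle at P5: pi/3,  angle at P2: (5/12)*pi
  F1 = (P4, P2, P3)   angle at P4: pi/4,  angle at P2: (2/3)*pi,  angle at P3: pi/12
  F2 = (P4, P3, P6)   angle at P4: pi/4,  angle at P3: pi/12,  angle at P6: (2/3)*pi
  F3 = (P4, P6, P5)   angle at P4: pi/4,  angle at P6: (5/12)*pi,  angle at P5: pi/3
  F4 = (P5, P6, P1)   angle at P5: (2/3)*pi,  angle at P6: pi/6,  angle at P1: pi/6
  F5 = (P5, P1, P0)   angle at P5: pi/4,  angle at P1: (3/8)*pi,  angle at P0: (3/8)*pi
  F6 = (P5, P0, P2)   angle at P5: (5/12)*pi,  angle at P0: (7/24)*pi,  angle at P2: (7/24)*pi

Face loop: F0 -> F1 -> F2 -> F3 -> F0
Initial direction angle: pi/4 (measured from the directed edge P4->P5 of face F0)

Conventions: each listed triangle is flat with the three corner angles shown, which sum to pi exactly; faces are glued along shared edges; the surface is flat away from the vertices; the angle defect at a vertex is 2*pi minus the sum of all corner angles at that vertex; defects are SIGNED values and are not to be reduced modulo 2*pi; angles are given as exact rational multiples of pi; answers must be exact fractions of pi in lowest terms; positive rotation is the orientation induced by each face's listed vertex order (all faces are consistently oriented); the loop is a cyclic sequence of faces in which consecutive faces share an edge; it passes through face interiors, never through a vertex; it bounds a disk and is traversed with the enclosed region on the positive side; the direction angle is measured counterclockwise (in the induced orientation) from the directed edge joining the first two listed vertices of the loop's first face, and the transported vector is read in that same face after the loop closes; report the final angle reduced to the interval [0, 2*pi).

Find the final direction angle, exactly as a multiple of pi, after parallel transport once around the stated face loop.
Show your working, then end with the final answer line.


enclosed vertex P4: corner angles sum to pi, defect = 2*pi - pi = pi
adding the enclosed defects to the starting angle (mod 2*pi, induced orientation) gives the holonomy
final angle = pi/4 + pi = (5/4)*pi (mod 2*pi)

Answer: final direction angle = (5/4)*pi


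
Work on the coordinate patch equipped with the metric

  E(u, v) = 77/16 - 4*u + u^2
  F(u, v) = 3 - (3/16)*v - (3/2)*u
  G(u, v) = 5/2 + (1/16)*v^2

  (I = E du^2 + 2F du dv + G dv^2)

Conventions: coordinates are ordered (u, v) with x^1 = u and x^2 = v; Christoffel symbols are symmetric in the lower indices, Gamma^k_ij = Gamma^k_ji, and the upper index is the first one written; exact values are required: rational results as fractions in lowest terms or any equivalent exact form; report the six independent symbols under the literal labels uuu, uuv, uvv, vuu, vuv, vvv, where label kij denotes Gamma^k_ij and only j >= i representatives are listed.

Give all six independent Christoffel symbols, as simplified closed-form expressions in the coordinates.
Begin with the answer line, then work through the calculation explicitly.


Answer: Gamma_uuu = (4*u*v^2 + 16*u - 8*v^2 - 18*v - 32)/(4*u^2*v^2 + 16*u^2 - 16*u*v^2 - 36*u*v - 64*u + 17*v^2 + 72*v + 194), Gamma_uuv = 0, Gamma_uvv = (6*u*v - 12*v - 30)/(4*u^2*v^2 + 16*u^2 - 16*u*v^2 - 36*u*v - 64*u + 17*v^2 + 72*v + 194), Gamma_vuu = (12*u*v - 24*v - 78)/(4*u^2*v^2 + 16*u^2 - 16*u*v^2 - 36*u*v - 64*u + 17*v^2 + 72*v + 194), Gamma_vuv = 0, Gamma_vvv = (4*u^2*v - 16*u*v - 18*u + 17*v + 36)/(4*u^2*v^2 + 16*u^2 - 16*u*v^2 - 36*u*v - 64*u + 17*v^2 + 72*v + 194)

E = 77/16 - 4*u + u^2; F = 3 - (3/16)*v - (3/2)*u; G = 5/2 + (1/16)*v^2
Gamma^k_ij = (1/2) g^{kl} (d_i g_jl + d_j g_il - d_l g_ij), with g^inv = (1/(EG-F^2)) [[G, -F], [-F, E]]
first partials: E_u = -4 + 2*u, E_v = 0, F_u = -3/2, F_v = -3/16, G_u = 0, G_v = (1/8)*v
D = EG - F^2 = 97/32 + (9/8)*v - u + (17/64)*v^2 - (9/16)*u*v + (1/4)*u^2 - (1/4)*u*v^2 + (1/16)*u^2*v^2
expanded: Gamma^u_uu = (G E_u - 2F F_u + F E_v)/(2D), Gamma^u_uv = (G E_v - F G_u)/(2D), Gamma^u_vv = (2G F_v - G G_u - F G_v)/(2D), Gamma^v_uu = (2E F_u - E E_v - F E_u)/(2D), Gamma^v_uv = (E G_u - F E_v)/(2D), Gamma^v_vv = (E G_v - 2F F_v + F G_u)/(2D); substitute and cancel common factors


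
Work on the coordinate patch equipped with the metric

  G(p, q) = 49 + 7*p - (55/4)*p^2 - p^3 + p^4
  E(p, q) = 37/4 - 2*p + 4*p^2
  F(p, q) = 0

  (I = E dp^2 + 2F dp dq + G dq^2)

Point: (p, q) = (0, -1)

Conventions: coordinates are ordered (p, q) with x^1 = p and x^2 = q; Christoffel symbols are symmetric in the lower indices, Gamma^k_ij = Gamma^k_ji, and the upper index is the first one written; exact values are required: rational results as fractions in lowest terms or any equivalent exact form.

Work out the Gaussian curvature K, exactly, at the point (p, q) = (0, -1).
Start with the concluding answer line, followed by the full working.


Answer: K = 288/9583

E = 37/4, F = 0, G = 49, EG - F^2 = 1813/4 at the point
E_p = -2, E_q = 0, F_p = 0, F_q = 0, G_p = 7, G_q = 0
E_qq = 0, F_pq = 0, G_pp = -55/2
Using the Brioschi determinant formula for K from the metric derivatives:
M1 = [[-E_qq/2 + F_pq - G_pp/2, E_p/2, F_p - E_q/2], [F_q - G_p/2, E, F], [G_q/2, F, G]] = [[55/4, -1, 0], [-7/2, 37/4, 0], [0, 0, 49]]; det M1 = 96971/16
M2 = [[0, E_q/2, G_p/2], [E_q/2, E, F], [G_p/2, F, G]] = [[0, 0, 7/2], [0, 37/4, 0], [7/2, 0, 49]]; det M2 = -1813/16
det M1 - det M2 = 6174; K = 6174 / (1813/4)^2 = 288/9583


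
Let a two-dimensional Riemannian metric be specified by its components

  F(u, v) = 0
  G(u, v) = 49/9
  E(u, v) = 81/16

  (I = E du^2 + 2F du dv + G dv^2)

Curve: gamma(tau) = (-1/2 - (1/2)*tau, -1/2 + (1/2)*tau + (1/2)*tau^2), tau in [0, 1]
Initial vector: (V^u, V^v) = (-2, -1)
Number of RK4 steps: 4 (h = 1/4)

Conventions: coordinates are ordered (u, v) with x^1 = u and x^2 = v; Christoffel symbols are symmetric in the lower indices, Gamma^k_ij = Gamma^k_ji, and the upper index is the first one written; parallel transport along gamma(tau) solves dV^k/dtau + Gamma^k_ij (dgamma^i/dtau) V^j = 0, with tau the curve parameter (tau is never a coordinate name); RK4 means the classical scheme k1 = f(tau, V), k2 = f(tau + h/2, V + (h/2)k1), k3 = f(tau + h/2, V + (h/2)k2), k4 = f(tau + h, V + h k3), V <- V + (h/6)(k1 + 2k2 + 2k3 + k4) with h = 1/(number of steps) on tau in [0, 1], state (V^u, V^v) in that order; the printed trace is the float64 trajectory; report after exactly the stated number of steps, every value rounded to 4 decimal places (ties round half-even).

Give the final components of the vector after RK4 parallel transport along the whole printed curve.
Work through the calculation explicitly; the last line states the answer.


gamma'(tau) = (-1/2, 1/2 + tau); f(tau, V)^k = -Gamma^k_ij(gamma(tau)) gamma'^i(tau) V^j; h = 1/4; intermediate values shown to 6 dp
curve data and Christoffel symbols at the stage parameters:
  tau = 0.000000: gamma = (-0.500000, -0.500000), gamma' = (-0.500000, 0.500000); Gamma_uuu = 0.000000, Gamma_uuv = 0.000000, Gamma_uvv = 0.000000, Gamma_vuu = 0.000000, Gamma_vuv = 0.000000, Gamma_vvv = 0.000000
  tau = 0.125000: gamma = (-0.562500, -0.429688), gamma' = (-0.500000, 0.625000); Gamma_uuu = 0.000000, Gamma_uuv = 0.000000, Gamma_uvv = 0.000000, Gamma_vuu = 0.000000, Gamma_vuv = 0.000000, Gamma_vvv = 0.000000
  tau = 0.250000: gamma = (-0.625000, -0.343750), gamma' = (-0.500000, 0.750000); Gamma_uuu = 0.000000, Gamma_uuv = 0.000000, Gamma_uvv = 0.000000, Gamma_vuu = 0.000000, Gamma_vuv = 0.000000, Gamma_vvv = 0.000000
  tau = 0.375000: gamma = (-0.687500, -0.242188), gamma' = (-0.500000, 0.875000); Gamma_uuu = 0.000000, Gamma_uuv = 0.000000, Gamma_uvv = 0.000000, Gamma_vuu = 0.000000, Gamma_vuv = 0.000000, Gamma_vvv = 0.000000
  tau = 0.500000: gamma = (-0.750000, -0.125000), gamma' = (-0.500000, 1.000000); Gamma_uuu = 0.000000, Gamma_uuv = 0.000000, Gamma_uvv = 0.000000, Gamma_vuu = 0.000000, Gamma_vuv = 0.000000, Gamma_vvv = 0.000000
  tau = 0.625000: gamma = (-0.812500, 0.007812), gamma' = (-0.500000, 1.125000); Gamma_uuu = 0.000000, Gamma_uuv = 0.000000, Gamma_uvv = 0.000000, Gamma_vuu = 0.000000, Gamma_vuv = 0.000000, Gamma_vvv = 0.000000
  tau = 0.750000: gamma = (-0.875000, 0.156250), gamma' = (-0.500000, 1.250000); Gamma_uuu = 0.000000, Gamma_uuv = 0.000000, Gamma_uvv = 0.000000, Gamma_vuu = 0.000000, Gamma_vuv = 0.000000, Gamma_vvv = 0.000000
  tau = 0.875000: gamma = (-0.937500, 0.320312), gamma' = (-0.500000, 1.375000); Gamma_uuu = 0.000000, Gamma_uuv = 0.000000, Gamma_uvv = 0.000000, Gamma_vuu = 0.000000, Gamma_vuv = 0.000000, Gamma_vvv = 0.000000
  tau = 1.000000: gamma = (-1.000000, 0.500000), gamma' = (-0.500000, 1.500000); Gamma_uuu = 0.000000, Gamma_uuv = 0.000000, Gamma_uvv = 0.000000, Gamma_vuu = 0.000000, Gamma_vuv = 0.000000, Gamma_vvv = 0.000000
step 0: V^u = -2.0000, V^v = -1.0000
step 1: k1 = (0.000000, 0.000000), k2 = (0.000000, 0.000000), k3 = (0.000000, 0.000000), k4 = (0.000000, 0.000000); V <- V + (h/6)(k1 + 2k2 + 2k3 + k4): V^u = -2.0000, V^v = -1.0000
step 2: k1 = (0.000000, 0.000000), k2 = (0.000000, 0.000000), k3 = (0.000000, 0.000000), k4 = (0.000000, 0.000000); V <- V + (h/6)(k1 + 2k2 + 2k3 + k4): V^u = -2.0000, V^v = -1.0000
step 3: k1 = (0.000000, 0.000000), k2 = (0.000000, 0.000000), k3 = (0.000000, 0.000000), k4 = (0.000000, 0.000000); V <- V + (h/6)(k1 + 2k2 + 2k3 + k4): V^u = -2.0000, V^v = -1.0000
step 4: k1 = (0.000000, 0.000000), k2 = (0.000000, 0.000000), k3 = (0.000000, 0.000000), k4 = (0.000000, 0.000000); V <- V + (h/6)(k1 + 2k2 + 2k3 + k4): V^u = -2.0000, V^v = -1.0000

Answer: V^u = -2.0000, V^v = -1.0000


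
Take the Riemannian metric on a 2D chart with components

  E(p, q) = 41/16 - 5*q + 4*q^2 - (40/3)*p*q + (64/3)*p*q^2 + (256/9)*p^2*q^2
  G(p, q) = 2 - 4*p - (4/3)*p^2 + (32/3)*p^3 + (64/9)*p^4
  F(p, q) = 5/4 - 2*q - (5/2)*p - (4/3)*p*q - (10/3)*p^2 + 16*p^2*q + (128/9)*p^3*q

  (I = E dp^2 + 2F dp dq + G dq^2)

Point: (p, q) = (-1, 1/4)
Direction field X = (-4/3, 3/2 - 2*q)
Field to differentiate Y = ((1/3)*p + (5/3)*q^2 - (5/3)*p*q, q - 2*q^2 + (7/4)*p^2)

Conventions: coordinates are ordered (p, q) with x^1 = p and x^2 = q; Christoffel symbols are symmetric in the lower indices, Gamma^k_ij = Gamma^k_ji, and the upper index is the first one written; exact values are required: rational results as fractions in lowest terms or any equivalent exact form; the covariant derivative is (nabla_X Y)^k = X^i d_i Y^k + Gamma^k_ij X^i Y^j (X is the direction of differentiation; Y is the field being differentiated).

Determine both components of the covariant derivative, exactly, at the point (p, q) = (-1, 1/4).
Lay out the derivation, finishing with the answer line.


E = 769/144, F = 25/36, G = 10/9 at the point
E_p = -50/9, E_q = 125/9, F_p = 13/2, F_q = 10/9, G_p = 20/9, G_q = 0
EG - F^2 = 785/144;  g^inv = (144/785) * [[10/9, -25/36], [-25/36, 769/144]]
first-kind symbols [ij,l] = (1/2)(d_i g_jl + d_j g_il - d_l g_ij): [pp,p] = E_p/2 = -25/9, [pp,q] = F_p - E_q/2 = -4/9, [pq,p] = E_q/2 = 125/18, [pq,q] = G_p/2 = 10/9, [qq,p] = F_q - G_p/2 = 0, [qq,q] = G_q/2 = 0
Gamma^p_ij = (G*[ij,p] - F*[ij,q])/(EG - F^2), Gamma^q_ij = (E*[ij,q] - F*[ij,p])/(EG - F^2)
Gamma_ppp = -80/157, Gamma_ppq = 200/157, Gamma_pqq = 0, Gamma_qpp = -64/785, Gamma_qpq = 32/157, Gamma_qqq = 0
X = (-4/3, 1), Y = (3/16, 15/8) at the point

Answer: (nabla_X Y)^p = -293/1413, (nabla_X Y)^q = 9928/2355


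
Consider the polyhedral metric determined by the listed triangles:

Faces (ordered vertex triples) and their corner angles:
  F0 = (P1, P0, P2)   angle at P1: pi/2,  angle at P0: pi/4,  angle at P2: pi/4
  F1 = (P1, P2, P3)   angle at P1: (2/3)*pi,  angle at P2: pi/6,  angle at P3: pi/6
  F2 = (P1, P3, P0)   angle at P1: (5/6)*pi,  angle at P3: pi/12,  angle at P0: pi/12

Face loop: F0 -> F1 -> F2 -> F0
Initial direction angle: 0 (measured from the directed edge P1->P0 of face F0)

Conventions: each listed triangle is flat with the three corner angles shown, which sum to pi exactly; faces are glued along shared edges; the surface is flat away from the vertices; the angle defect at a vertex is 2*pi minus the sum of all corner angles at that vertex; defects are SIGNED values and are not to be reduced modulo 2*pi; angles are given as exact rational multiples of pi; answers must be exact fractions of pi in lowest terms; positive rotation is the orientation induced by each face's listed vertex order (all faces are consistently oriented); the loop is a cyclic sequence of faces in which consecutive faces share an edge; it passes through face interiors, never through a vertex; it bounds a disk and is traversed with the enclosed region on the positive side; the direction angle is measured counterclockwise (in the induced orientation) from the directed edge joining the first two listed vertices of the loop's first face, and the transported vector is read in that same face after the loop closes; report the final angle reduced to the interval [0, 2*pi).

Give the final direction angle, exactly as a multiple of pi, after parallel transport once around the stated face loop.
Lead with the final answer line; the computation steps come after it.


Answer: final direction angle = 0

enclosed vertex P1: corner angles sum to 2*pi, defect = 2*pi - 2*pi = 0
transport around the loop rotates by the sum of enclosed defects; add to the initial angle mod 2*pi
final angle = 0 + 0 = 0 (mod 2*pi)


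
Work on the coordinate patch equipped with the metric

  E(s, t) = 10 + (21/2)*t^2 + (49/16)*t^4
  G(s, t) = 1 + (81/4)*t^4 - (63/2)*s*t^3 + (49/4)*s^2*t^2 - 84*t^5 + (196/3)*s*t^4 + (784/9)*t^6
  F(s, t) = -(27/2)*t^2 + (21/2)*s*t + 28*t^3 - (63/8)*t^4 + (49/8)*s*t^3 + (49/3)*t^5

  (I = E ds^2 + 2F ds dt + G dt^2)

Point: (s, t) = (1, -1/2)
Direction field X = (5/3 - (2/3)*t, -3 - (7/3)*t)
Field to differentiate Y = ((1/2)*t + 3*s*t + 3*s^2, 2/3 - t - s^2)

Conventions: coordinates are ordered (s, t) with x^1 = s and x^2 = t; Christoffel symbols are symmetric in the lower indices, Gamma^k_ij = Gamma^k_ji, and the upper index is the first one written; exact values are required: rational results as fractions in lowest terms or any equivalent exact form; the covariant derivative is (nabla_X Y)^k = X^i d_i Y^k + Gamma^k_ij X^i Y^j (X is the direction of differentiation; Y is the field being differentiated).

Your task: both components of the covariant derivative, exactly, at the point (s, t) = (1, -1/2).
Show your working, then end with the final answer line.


E = 3281/256, F = -5335/384, G = 9985/576 at the point
E_s = 0, E_t = -385/32, F_s = -385/64, F_t = 5629/96, G_s = 679/48, G_t = -485/4
EG - F^2 = 67165/2304;  g^inv = (2304/67165) * [[9985/576, 5335/384], [5335/384, 3281/256]]
first-kind symbols [ij,l] = (1/2)(d_i g_jl + d_j g_il - d_l g_ij): [ss,s] = E_s/2 = 0, [ss,t] = F_s - E_t/2 = 0, [st,s] = E_t/2 = -385/64, [st,t] = G_s/2 = 679/96, [tt,s] = F_t - G_s/2 = 825/16, [tt,t] = G_t/2 = -485/8
Gamma^s_ij = (G*[ij,s] - F*[ij,t])/(EG - F^2), Gamma^t_ij = (E*[ij,t] - F*[ij,s])/(EG - F^2)
Gamma_sss = 0, Gamma_sst = -396/1919, Gamma_stt = 23760/13433, Gamma_tss = 0, Gamma_tst = 2328/9595, Gamma_ttt = -27936/13433
X = (2, -11/6), Y = (5/4, 1/6) at the point

Answer: (nabla_X Y)^s = 394445/161196, (nabla_X Y)^t = -808543/402990


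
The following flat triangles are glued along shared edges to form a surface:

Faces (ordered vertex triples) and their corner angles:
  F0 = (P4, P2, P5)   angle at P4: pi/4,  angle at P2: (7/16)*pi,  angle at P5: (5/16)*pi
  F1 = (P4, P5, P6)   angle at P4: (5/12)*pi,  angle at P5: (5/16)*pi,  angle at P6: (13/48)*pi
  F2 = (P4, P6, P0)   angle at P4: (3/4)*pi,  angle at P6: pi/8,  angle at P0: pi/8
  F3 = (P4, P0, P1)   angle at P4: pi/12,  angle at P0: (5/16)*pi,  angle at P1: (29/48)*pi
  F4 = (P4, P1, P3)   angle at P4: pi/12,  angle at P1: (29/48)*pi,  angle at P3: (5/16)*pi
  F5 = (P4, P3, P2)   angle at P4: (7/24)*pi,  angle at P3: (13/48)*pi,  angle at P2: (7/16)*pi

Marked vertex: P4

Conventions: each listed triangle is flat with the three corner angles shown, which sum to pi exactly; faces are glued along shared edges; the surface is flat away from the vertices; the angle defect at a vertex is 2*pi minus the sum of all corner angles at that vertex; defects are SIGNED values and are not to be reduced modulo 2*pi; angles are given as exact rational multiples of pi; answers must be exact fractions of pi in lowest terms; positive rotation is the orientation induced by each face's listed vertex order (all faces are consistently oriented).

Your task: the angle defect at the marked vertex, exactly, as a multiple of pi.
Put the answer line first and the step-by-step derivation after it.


Answer: defect(P4) = pi/8

Sum of corner angles at P4: (15/8)*pi
defect = 2*pi - (15/8)*pi


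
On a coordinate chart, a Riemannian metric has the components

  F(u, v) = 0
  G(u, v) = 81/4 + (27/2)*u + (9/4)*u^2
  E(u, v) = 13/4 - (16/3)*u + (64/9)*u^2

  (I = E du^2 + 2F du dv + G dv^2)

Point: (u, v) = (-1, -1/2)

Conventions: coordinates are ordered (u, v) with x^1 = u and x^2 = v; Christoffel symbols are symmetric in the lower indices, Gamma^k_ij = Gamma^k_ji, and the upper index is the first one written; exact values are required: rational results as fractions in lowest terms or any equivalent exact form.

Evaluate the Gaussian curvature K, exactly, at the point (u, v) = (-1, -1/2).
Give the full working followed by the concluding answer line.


E = 565/36, F = 0, G = 9, EG - F^2 = 565/4 at the point
E_u = -176/9, E_v = 0, F_u = 0, F_v = 0, G_u = 9, G_v = 0
E_vv = 0, F_uv = 0, G_uu = 9/2
By Brioschi, K is (det M1 - det M2) divided by (EG - F^2) squared.
M1 = [[-E_vv/2 + F_uv - G_uu/2, E_u/2, F_u - E_v/2], [F_v - G_u/2, E, F], [G_v/2, F, G]] = [[-9/4, -88/9, 0], [-9/2, 565/36, 0], [0, 0, 9]]; det M1 = -11421/16
M2 = [[0, E_v/2, G_u/2], [E_v/2, E, F], [G_u/2, F, G]] = [[0, 0, 9/2], [0, 565/36, 0], [9/2, 0, 9]]; det M2 = -5085/16
det M1 - det M2 = -396; K = -396 / (565/4)^2 = -6336/319225

Answer: K = -6336/319225


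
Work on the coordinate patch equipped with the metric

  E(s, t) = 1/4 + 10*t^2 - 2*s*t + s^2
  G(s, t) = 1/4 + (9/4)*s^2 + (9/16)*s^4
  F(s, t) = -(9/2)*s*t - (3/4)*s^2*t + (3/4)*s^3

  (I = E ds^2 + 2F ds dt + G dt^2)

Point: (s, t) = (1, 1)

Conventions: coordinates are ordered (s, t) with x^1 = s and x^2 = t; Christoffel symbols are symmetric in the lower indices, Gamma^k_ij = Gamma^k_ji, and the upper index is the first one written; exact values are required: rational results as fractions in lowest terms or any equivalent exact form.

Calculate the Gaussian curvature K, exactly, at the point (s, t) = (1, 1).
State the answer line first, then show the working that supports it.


Answer: K = -175096/267289

E = 37/4, F = -9/2, G = 49/16, EG - F^2 = 517/64 at the point
E_s = 0, E_t = 18, F_s = -15/4, F_t = -21/4, G_s = 27/4, G_t = 0
E_tt = 20, F_st = -6, G_ss = 45/4
Using the Brioschi determinant formula for K from the metric derivatives:
M1 = [[-E_tt/2 + F_st - G_ss/2, E_s/2, F_s - E_t/2], [F_t - G_s/2, E, F], [G_t/2, F, G]] = [[-173/8, 0, -51/4], [-69/8, 37/4, -9/2], [0, -9/2, 49/16]]; det M1 = -342809/512
M2 = [[0, E_t/2, G_s/2], [E_t/2, E, F], [G_s/2, F, G]] = [[0, 9, 27/8], [9, 37/4, -9/2], [27/8, -9/2, 49/16]]; det M2 = -160461/256
det M1 - det M2 = -21887/512; K = -21887/512 / (517/64)^2 = -175096/267289


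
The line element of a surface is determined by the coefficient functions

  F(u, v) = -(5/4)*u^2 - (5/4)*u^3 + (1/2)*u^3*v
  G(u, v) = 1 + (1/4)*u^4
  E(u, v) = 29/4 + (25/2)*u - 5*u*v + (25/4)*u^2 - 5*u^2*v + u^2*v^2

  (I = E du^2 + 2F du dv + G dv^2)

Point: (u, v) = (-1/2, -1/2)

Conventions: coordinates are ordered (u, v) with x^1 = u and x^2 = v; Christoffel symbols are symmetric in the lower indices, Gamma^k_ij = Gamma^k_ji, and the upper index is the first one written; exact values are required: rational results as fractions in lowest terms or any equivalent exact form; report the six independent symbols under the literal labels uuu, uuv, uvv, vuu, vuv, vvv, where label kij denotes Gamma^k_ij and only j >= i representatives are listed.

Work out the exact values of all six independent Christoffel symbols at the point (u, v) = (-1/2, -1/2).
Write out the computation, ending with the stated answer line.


E = 2, F = -1/8, G = 65/64 at the point
E_u = 6, E_v = 1, F_u = 1/8, F_v = -1/16, G_u = -1/8, G_v = 0
EG - F^2 = 129/64;  g^inv = (64/129) * [[65/64, 1/8], [1/8, 2]]
first-kind symbols [ij,l] = (1/2)(d_i g_jl + d_j g_il - d_l g_ij): [uu,u] = E_u/2 = 3, [uu,v] = F_u - E_v/2 = -3/8, [uv,u] = E_v/2 = 1/2, [uv,v] = G_u/2 = -1/16, [vv,u] = F_v - G_u/2 = 0, [vv,v] = G_v/2 = 0
Gamma^u_ij = (G*[ij,u] - F*[ij,v])/(EG - F^2), Gamma^v_ij = (E*[ij,v] - F*[ij,u])/(EG - F^2)

Answer: Gamma_uuu = 64/43, Gamma_uuv = 32/129, Gamma_uvv = 0, Gamma_vuu = -8/43, Gamma_vuv = -4/129, Gamma_vvv = 0


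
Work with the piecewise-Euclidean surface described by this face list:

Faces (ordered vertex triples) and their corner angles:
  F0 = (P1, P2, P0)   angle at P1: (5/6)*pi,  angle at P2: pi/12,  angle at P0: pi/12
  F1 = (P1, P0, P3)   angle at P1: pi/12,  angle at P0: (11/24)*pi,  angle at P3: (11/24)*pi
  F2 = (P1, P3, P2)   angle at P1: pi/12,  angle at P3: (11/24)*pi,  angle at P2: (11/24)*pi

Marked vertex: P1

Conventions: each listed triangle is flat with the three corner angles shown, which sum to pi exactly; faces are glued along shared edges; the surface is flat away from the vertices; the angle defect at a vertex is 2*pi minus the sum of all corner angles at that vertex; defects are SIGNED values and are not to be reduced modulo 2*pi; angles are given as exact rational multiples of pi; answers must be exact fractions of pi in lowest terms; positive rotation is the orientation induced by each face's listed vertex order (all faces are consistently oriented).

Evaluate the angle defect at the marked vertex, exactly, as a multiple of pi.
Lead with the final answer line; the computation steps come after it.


Answer: defect(P1) = pi

Sum of corner angles at P1: pi
defect = 2*pi - pi


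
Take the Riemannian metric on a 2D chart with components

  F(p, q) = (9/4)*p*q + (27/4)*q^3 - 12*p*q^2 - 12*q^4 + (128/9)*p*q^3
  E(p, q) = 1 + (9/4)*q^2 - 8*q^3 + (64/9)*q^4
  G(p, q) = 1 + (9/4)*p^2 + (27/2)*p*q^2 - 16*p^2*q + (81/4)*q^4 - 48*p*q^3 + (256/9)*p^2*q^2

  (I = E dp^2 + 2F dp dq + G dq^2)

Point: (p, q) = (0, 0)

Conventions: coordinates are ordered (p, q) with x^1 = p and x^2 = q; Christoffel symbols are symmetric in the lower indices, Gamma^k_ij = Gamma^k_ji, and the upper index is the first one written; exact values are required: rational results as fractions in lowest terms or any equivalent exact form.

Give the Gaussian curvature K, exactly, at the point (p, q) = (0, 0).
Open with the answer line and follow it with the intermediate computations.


Answer: K = -9/4

E = 1, F = 0, G = 1, EG - F^2 = 1 at the point
E_p = 0, E_q = 0, F_p = 0, F_q = 0, G_p = 0, G_q = 0
E_qq = 9/2, F_pq = 9/4, G_pp = 9/2
Evaluate Brioschi's two determinant matrices M1, M2 and divide by (EG - F^2)^2.
M1 = [[-E_qq/2 + F_pq - G_pp/2, E_p/2, F_p - E_q/2], [F_q - G_p/2, E, F], [G_q/2, F, G]] = [[-9/4, 0, 0], [0, 1, 0], [0, 0, 1]]; det M1 = -9/4
M2 = [[0, E_q/2, G_p/2], [E_q/2, E, F], [G_p/2, F, G]] = [[0, 0, 0], [0, 1, 0], [0, 0, 1]]; det M2 = 0
det M1 - det M2 = -9/4; K = -9/4 / (1)^2 = -9/4


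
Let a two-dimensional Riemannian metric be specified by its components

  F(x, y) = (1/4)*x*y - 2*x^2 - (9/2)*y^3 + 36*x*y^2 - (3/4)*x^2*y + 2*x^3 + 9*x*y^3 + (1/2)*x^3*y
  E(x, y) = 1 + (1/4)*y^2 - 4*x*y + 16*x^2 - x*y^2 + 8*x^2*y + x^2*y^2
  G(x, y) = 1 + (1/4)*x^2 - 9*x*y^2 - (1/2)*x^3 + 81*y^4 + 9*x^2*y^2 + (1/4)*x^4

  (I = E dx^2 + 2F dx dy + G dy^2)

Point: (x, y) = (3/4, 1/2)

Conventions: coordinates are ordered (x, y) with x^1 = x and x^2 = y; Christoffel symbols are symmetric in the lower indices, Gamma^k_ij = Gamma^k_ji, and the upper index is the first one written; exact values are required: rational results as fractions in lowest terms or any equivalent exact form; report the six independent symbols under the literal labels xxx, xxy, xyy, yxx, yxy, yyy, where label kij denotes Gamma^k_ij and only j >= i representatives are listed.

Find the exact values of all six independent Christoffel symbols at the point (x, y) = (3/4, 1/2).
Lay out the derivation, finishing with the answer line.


E = 689/64, F = 1725/256, G = 5785/1024 at the point
E_x = 225/8, E_y = 25/16, F_x = 671/64, F_y = 3669/128, G_x = 69/64, G_y = 621/16
EG - F^2 = 15785/1024;  g^inv = (1024/15785) * [[5785/1024, -1725/256], [-1725/256, 689/64]]
first-kind symbols [ij,l] = (1/2)(d_i g_jl + d_j g_il - d_l g_ij): [xx,x] = E_x/2 = 225/16, [xx,y] = F_x - E_y/2 = 621/64, [xy,x] = E_y/2 = 25/32, [xy,y] = G_x/2 = 69/128, [yy,x] = F_y - G_x/2 = 225/8, [yy,y] = G_y/2 = 621/32
Gamma^x_ij = (G*[ij,x] - F*[ij,y])/(EG - F^2), Gamma^y_ij = (E*[ij,y] - F*[ij,x])/(EG - F^2)

Answer: Gamma_xxx = 2880/3157, Gamma_xxy = 160/3157, Gamma_xyy = 5760/3157, Gamma_yxx = 9936/15785, Gamma_yxy = 552/15785, Gamma_yyy = 19872/15785


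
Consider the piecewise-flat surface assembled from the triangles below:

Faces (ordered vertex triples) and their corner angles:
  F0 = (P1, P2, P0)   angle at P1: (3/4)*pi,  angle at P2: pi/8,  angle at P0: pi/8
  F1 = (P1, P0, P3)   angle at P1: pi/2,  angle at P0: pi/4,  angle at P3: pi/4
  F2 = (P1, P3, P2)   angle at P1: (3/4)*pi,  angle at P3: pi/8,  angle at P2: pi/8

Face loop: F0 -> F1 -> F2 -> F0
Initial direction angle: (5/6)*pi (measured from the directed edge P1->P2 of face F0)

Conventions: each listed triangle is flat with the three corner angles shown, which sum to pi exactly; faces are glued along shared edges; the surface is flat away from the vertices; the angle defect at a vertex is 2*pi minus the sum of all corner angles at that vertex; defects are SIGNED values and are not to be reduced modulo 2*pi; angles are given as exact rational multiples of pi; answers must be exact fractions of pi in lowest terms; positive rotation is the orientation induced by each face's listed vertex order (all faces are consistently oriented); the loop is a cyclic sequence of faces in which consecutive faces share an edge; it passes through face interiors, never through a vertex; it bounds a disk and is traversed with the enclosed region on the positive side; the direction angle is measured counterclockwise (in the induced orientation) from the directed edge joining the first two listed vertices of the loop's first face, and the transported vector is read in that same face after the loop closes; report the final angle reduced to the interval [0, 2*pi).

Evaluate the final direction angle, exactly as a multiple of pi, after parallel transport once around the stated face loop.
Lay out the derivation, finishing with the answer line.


enclosed vertex P1: corner angles sum to 2*pi, defect = 2*pi - 2*pi = 0
the rotation equals the total enclosed defect, so the final angle is initial + defects (mod 2*pi)
final angle = (5/6)*pi + 0 = (5/6)*pi (mod 2*pi)

Answer: final direction angle = (5/6)*pi
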